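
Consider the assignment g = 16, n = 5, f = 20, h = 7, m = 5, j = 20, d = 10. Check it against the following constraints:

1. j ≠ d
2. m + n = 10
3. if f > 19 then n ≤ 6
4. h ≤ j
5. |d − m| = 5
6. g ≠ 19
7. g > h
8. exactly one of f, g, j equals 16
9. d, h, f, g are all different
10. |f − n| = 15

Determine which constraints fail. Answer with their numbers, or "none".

No violations.

1. j = 20, d = 10; distinct — holds.
2. m + n = 5 + 5 = 10 — holds.
3. f = 20 > 19, so we need n ≤ 6; n = 5 ≤ 6 — holds.
4. h = 7, j = 20; 7 ≤ 20 — holds.
5. |10 − 5| = 5 — holds.
6. g = 16, and 16 ≠ 19 — holds.
7. g = 16, h = 7; 16 > 7 — holds.
8. f=20, g=16, j=20; 1 of them equals 16 — holds.
9. values 10, 7, 20, 16 are pairwise distinct — holds.
10. |20 − 5| = 15 — holds.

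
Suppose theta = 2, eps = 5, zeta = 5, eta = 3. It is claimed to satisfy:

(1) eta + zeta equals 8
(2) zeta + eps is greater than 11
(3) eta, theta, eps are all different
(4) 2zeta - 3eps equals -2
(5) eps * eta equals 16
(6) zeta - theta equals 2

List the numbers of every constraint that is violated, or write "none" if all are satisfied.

(1) eta + zeta = 3 + 5 = 8  ✔
(2) zeta + eps = 5 + 5 = 10; 10 ≤ 11, bound 11 not met  ✘
(3) values 3, 2, 5 are pairwise distinct  ✔
(4) 2zeta - 3eps = 2(5) - 3(5) = -5, not -2  ✘
(5) eps * eta = 5 * 3 = 15, not 16  ✘
(6) zeta - theta = 5 - 2 = 3, not 2  ✘

Constraints 2, 4, 5, 6 do not hold.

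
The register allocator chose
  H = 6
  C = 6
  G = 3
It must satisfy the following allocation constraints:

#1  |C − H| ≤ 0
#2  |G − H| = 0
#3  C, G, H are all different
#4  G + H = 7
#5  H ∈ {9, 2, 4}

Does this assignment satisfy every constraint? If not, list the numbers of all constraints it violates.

No — constraints 2, 3, 4, and 5 are not satisfied.

#1 |6 − 6| = 0; 0 ≤ 0 — OK.
#2 |3 − 6| = 3, not 0 — violated.
#3 C = H = 6, not all different — violated.
#4 G + H = 3 + 6 = 9, not 7 — violated.
#5 H = 6 is not in {9, 2, 4} — violated.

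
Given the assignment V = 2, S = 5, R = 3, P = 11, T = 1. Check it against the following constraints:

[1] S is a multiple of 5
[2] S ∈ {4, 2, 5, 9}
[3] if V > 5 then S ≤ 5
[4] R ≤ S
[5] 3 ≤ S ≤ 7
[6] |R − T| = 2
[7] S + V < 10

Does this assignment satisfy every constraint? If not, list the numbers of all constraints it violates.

[1] 5 / 5 = 1, so 5 divides 5 — satisfied.
[2] S = 5 is in {4, 2, 5, 9} — satisfied.
[3] V = 2, not > 5; antecedent false, conditional vacuously true — satisfied.
[4] R = 3, S = 5; 3 ≤ 5 — satisfied.
[5] S = 5 lies in [3, 7] — satisfied.
[6] |3 − 1| = 2 — satisfied.
[7] S + V = 5 + 2 = 7; 7 < 10 — satisfied.

No violations.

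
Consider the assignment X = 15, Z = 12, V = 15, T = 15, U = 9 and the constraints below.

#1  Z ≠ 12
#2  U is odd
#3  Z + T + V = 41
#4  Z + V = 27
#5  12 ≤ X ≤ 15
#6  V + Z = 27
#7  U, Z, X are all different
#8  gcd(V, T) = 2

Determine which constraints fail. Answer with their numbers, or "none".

Violated: 1, 3, and 8.

#1 Z = 12, but 12 is required to differ — fails.
#2 U = 9 is odd — holds.
#3 Z + T + V = 12 + 15 + 15 = 42, not 41 — fails.
#4 Z + V = 12 + 15 = 27 — holds.
#5 X = 15 lies in [12, 15] — holds.
#6 V + Z = 15 + 12 = 27 — holds.
#7 values 9, 12, 15 are pairwise distinct — holds.
#8 gcd(15, 15) = 15, not 2 — fails.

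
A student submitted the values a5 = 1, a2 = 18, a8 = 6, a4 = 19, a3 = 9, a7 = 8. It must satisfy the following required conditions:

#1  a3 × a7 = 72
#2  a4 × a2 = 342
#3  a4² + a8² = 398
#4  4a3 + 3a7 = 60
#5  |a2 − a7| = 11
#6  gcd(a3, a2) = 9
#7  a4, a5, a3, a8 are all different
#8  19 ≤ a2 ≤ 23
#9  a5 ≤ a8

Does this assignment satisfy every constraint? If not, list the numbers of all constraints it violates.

Constraints 3, 5, and 8 are violated.

#1 a3 × a7 = 9 × 8 = 72 — OK.
#2 a4 × a2 = 19 × 18 = 342 — OK.
#3 a4² + a8² = 19² + 6² = 361 + 36 = 397, not 398 — violated.
#4 4a3 + 3a7 = 4(9) + 3(8) = 60 — OK.
#5 |18 − 8| = 10, not 11 — violated.
#6 gcd(9, 18) = 9 — OK.
#7 values 19, 1, 9, 6 are pairwise distinct — OK.
#8 a2 = 18 is outside [19, 23] — violated.
#9 a5 = 1, a8 = 6; 1 ≤ 6 — OK.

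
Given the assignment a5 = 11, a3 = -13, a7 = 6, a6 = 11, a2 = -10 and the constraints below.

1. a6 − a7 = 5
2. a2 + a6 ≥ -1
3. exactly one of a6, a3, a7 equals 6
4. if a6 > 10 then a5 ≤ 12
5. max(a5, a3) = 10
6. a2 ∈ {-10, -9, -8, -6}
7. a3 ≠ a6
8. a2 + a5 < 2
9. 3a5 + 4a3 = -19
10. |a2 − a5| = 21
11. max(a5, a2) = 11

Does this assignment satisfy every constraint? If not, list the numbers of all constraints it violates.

Constraint 5 does not hold.

1. a6 − a7 = 11 − 6 = 5  true
2. a2 + a6 = -10 + 11 = 1; 1 ≥ -1  true
3. a6=11, a3=-13, a7=6; 1 of them equals 6  true
4. a6 = 11 > 10, so we need a5 ≤ 12; a5 = 11 ≤ 12  true
5. max(11, -13) = 11, not 10  false
6. a2 = -10 is in {-10, -9, -8, -6}  true
7. a3 = -13, a6 = 11; distinct  true
8. a2 + a5 = -10 + 11 = 1; 1 < 2  true
9. 3a5 + 4a3 = 3(11) + 4(-13) = -19  true
10. |-10 − 11| = 21  true
11. max(11, -10) = 11  true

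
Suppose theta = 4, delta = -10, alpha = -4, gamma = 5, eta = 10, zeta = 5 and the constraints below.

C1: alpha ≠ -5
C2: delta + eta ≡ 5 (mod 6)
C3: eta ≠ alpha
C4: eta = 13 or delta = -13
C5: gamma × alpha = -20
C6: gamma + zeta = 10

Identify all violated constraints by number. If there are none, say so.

C1: alpha = -4, and -4 ≠ -5 — holds.
C2: delta + eta = 0; 0 mod 6 = 0, not 5 — fails.
C3: eta = 10, alpha = -4; distinct — holds.
C4: eta = 10 ≠ 13 and delta = -10 ≠ -13; both disjuncts false — fails.
C5: gamma × alpha = 5 × (-4) = -20 — holds.
C6: gamma + zeta = 5 + 5 = 10 — holds.

Constraints 2, 4 are violated.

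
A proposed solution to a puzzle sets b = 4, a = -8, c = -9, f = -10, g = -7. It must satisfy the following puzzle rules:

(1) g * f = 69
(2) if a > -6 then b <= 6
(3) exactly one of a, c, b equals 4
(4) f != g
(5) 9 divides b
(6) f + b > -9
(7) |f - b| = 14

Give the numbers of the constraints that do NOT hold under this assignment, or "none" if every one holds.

(1) g * f = -7 * (-10) = 70, not 69 — fails.
(2) a = -8, not > -6; antecedent false, conditional vacuously true — holds.
(3) a=-8, c=-9, b=4; 1 of them equals 4 — holds.
(4) f = -10, g = -7; distinct — holds.
(5) 4 = 9*0 + 4, so 9 does not divide 4 — fails.
(6) f + b = -10 + 4 = -6; -6 > -9 — holds.
(7) |-10 - 4| = 14 — holds.

Constraints 1 and 5 do not hold.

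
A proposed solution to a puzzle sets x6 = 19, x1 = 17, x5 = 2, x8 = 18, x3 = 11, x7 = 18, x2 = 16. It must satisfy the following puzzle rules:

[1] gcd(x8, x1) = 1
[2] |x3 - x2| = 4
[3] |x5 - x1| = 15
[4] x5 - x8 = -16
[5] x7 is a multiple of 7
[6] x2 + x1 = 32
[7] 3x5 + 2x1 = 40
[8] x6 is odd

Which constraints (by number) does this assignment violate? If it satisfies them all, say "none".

No — constraints 2, 5, and 6 are not satisfied.

[1] gcd(18, 17) = 1  ✓
[2] |11 - 16| = 5, not 4  ✗
[3] |2 - 17| = 15  ✓
[4] x5 - x8 = 2 - 18 = -16  ✓
[5] 18 = 7*2 + 4, so 7 does not divide 18  ✗
[6] x2 + x1 = 16 + 17 = 33, not 32  ✗
[7] 3x5 + 2x1 = 3(2) + 2(17) = 40  ✓
[8] x6 = 19 is odd  ✓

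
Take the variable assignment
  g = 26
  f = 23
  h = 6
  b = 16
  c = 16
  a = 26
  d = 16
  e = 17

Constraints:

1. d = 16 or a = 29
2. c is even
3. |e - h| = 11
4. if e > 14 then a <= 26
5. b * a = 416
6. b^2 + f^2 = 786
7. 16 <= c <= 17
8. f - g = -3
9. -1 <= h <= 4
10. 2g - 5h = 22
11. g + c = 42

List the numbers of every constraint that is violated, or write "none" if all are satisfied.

No — constraints 6, 9 are not satisfied.

1. d = 16 = 16 (first disjunct)  OK
2. c = 16 is even  OK
3. |17 - 6| = 11  OK
4. e = 17 > 14, so we need a ≤ 26; a = 26 ≤ 26  OK
5. b * a = 16 * 26 = 416  OK
6. b^2 + f^2 = 16^2 + 23^2 = 256 + 529 = 785, not 786  FAIL
7. c = 16 lies in [16, 17]  OK
8. f - g = 23 - 26 = -3  OK
9. h = 6 is outside [-1, 4]  FAIL
10. 2g - 5h = 2(26) - 5(6) = 22  OK
11. g + c = 26 + 16 = 42  OK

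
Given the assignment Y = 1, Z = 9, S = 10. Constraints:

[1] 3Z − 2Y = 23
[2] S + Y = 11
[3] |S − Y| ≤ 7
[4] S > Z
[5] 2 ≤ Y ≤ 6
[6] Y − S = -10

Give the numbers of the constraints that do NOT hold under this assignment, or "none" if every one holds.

Constraints 1, 3, 5, and 6 are violated.

[1] 3Z − 2Y = 3(9) − 2(1) = 25, not 23 — does not hold.
[2] S + Y = 10 + 1 = 11 — holds.
[3] |10 − 1| = 9; 9 > 7, exceeds bound 7 — does not hold.
[4] S = 10, Z = 9; 10 > 9 — holds.
[5] Y = 1 is outside [2, 6] — does not hold.
[6] Y − S = 1 − 10 = -9, not -10 — does not hold.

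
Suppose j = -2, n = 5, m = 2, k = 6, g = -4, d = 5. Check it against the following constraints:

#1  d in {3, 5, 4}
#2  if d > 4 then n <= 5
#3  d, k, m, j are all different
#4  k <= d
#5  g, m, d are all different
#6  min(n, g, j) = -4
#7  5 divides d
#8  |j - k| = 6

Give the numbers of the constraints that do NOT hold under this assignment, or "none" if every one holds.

The assignment fails constraints 4 and 8.

#1 d = 5 is in {3, 5, 4}  holds
#2 d = 5 > 4, so we need n ≤ 5; n = 5 ≤ 5  holds
#3 values 5, 6, 2, -2 are pairwise distinct  holds
#4 k = 6, d = 5; 6 > 5 (want ≤)  fails
#5 values -4, 2, 5 are pairwise distinct  holds
#6 min(5, -4, -2) = -4  holds
#7 5 / 5 = 1, so 5 divides 5  holds
#8 |-2 - 6| = 8, not 6  fails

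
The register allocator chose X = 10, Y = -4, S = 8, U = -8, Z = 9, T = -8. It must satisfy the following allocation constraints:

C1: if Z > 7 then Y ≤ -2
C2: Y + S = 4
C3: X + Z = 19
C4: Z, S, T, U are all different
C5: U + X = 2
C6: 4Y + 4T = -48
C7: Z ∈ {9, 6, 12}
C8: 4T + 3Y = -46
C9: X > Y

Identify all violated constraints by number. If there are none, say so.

C1: Z = 9 > 7, so we need Y ≤ -2; Y = -4 ≤ -2 — OK.
C2: Y + S = -4 + 8 = 4 — OK.
C3: X + Z = 10 + 9 = 19 — OK.
C4: T = U = -8, not all different — violated.
C5: U + X = -8 + 10 = 2 — OK.
C6: 4Y + 4T = 4(-4) + 4(-8) = -48 — OK.
C7: Z = 9 is in {9, 6, 12} — OK.
C8: 4T + 3Y = 4(-8) + 3(-4) = -44, not -46 — violated.
C9: X = 10, Y = -4; 10 > -4 — OK.

Violated: 4, 8.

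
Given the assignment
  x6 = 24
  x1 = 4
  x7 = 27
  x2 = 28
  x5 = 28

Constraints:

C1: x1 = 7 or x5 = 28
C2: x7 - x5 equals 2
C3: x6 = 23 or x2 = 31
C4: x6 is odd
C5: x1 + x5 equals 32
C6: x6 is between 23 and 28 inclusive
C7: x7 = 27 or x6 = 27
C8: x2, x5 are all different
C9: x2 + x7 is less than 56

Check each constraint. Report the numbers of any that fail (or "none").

C1: x1 = 4 ≠ 7, but x5 = 28 = 28 (second disjunct) — holds.
C2: x7 - x5 = 27 - 28 = -1, not 2 — fails.
C3: x6 = 24 ≠ 23 and x2 = 28 ≠ 31; both disjuncts false — fails.
C4: x6 = 24 is even — fails.
C5: x1 + x5 = 4 + 28 = 32 — holds.
C6: x6 = 24 lies in [23, 28] — holds.
C7: x7 = 27 = 27 (first disjunct) — holds.
C8: x2 = x5 = 28, not all different — fails.
C9: x2 + x7 = 28 + 27 = 55; 55 < 56 — holds.

Constraints 2, 3, 4, and 8 do not hold.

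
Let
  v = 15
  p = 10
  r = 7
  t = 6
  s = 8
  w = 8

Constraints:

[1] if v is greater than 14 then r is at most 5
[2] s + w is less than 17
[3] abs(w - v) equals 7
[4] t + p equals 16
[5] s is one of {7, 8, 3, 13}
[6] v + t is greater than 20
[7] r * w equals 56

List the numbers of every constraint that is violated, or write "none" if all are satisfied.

[1] v = 15 > 14, so we need r ≤ 5; but r = 7 > 5  FAIL
[2] s + w = 8 + 8 = 16; 16 < 17  OK
[3] abs(8 - 15) = 7  OK
[4] t + p = 6 + 10 = 16  OK
[5] s = 8 is in {7, 8, 3, 13}  OK
[6] v + t = 15 + 6 = 21; 21 > 20  OK
[7] r * w = 7 * 8 = 56  OK

No — constraint 1 is not satisfied.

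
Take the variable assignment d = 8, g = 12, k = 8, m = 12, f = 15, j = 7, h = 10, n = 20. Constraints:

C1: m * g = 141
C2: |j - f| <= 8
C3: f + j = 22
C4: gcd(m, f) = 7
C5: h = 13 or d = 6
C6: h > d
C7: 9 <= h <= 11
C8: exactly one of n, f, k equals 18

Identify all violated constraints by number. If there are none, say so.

Constraints 1, 4, 5, 8 are violated.

C1: m * g = 12 * 12 = 144, not 141  false
C2: |7 - 15| = 8; 8 ≤ 8  true
C3: f + j = 15 + 7 = 22  true
C4: gcd(12, 15) = 3, not 7  false
C5: h = 10 ≠ 13 and d = 8 ≠ 6; both disjuncts false  false
C6: h = 10, d = 8; 10 > 8  true
C7: h = 10 lies in [9, 11]  true
C8: n=20, f=15, k=8; 0 of them equal 18, not exactly one  false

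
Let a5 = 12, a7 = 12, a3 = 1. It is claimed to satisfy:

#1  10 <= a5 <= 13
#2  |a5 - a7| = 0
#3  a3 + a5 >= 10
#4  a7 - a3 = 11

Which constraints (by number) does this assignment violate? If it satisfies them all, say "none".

#1 a5 = 12 lies in [10, 13] — satisfied.
#2 |12 - 12| = 0 — satisfied.
#3 a3 + a5 = 1 + 12 = 13; 13 ≥ 10 — satisfied.
#4 a7 - a3 = 12 - 1 = 11 — satisfied.

Yes — all constraints hold.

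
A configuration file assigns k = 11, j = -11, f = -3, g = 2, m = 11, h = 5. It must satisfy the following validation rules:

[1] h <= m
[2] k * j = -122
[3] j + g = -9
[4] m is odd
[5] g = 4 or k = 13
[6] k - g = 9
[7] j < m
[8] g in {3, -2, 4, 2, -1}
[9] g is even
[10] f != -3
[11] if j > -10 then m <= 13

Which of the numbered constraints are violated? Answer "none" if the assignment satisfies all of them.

[1] h = 5, m = 11; 5 ≤ 11 — holds.
[2] k * j = 11 * (-11) = -121, not -122 — does not hold.
[3] j + g = -11 + 2 = -9 — holds.
[4] m = 11 is odd — holds.
[5] g = 2 ≠ 4 and k = 11 ≠ 13; both disjuncts false — does not hold.
[6] k - g = 11 - 2 = 9 — holds.
[7] j = -11, m = 11; -11 < 11 — holds.
[8] g = 2 is in {3, -2, 4, 2, -1} — holds.
[9] g = 2 is even — holds.
[10] f = -3, but -3 is required to differ — does not hold.
[11] j = -11, not > -10; antecedent false, conditional vacuously true — holds.

No — constraints 2, 5, and 10 are not satisfied.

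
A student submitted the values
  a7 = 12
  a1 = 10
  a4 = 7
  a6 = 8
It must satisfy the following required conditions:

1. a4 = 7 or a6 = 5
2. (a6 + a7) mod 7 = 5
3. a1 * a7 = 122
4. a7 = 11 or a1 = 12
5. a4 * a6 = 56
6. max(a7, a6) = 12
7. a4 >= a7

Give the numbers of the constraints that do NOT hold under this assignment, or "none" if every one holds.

Constraints 2, 3, 4, and 7 are violated.

1. a4 = 7 = 7 (first disjunct) — satisfied.
2. a6 + a7 = 20; 20 mod 7 = 6, not 5 — violated.
3. a1 * a7 = 10 * 12 = 120, not 122 — violated.
4. a7 = 12 ≠ 11 and a1 = 10 ≠ 12; both disjuncts false — violated.
5. a4 * a6 = 7 * 8 = 56 — satisfied.
6. max(12, 8) = 12 — satisfied.
7. a4 = 7, a7 = 12; 7 < 12 (want ≥) — violated.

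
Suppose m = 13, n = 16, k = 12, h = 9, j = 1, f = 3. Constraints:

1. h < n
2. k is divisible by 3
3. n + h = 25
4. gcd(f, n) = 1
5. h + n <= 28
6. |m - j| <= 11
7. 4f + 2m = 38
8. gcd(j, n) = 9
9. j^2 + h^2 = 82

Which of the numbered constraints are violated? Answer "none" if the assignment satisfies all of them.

1. h = 9, n = 16; 9 < 16 — holds.
2. 12 / 3 = 4, so 3 divides 12 — holds.
3. n + h = 16 + 9 = 25 — holds.
4. gcd(3, 16) = 1 — holds.
5. h + n = 9 + 16 = 25; 25 ≤ 28 — holds.
6. |13 - 1| = 12; 12 > 11, exceeds bound 11 — does not hold.
7. 4f + 2m = 4(3) + 2(13) = 38 — holds.
8. gcd(1, 16) = 1, not 9 — does not hold.
9. j^2 + h^2 = 1^2 + 9^2 = 1 + 81 = 82 — holds.

No — constraints 6, 8 are not satisfied.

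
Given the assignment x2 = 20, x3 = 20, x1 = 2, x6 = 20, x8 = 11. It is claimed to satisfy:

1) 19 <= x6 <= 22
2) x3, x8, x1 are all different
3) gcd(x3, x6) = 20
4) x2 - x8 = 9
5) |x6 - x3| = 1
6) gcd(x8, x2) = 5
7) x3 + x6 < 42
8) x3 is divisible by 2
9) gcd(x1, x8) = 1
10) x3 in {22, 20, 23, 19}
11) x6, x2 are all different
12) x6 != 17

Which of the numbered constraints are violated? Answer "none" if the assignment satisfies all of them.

1) x6 = 20 lies in [19, 22]  ✓
2) values 20, 11, 2 are pairwise distinct  ✓
3) gcd(20, 20) = 20  ✓
4) x2 - x8 = 20 - 11 = 9  ✓
5) |20 - 20| = 0, not 1  ✗
6) gcd(11, 20) = 1, not 5  ✗
7) x3 + x6 = 20 + 20 = 40; 40 < 42  ✓
8) 20 / 2 = 10, so 2 divides 20  ✓
9) gcd(2, 11) = 1  ✓
10) x3 = 20 is in {22, 20, 23, 19}  ✓
11) x6 = x2 = 20, not all different  ✗
12) x6 = 20, and 20 ≠ 17  ✓

The assignment fails constraints 5, 6, and 11.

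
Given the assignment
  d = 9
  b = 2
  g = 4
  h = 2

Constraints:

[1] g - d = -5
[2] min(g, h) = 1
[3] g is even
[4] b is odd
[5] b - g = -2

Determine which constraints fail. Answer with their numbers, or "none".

[1] g - d = 4 - 9 = -5  holds
[2] min(4, 2) = 2, not 1  fails
[3] g = 4 is even  holds
[4] b = 2 is even  fails
[5] b - g = 2 - 4 = -2  holds

The assignment fails constraints 2 and 4.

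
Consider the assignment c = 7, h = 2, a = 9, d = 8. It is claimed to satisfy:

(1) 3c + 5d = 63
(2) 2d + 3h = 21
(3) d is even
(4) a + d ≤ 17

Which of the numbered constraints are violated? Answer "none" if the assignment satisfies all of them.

(1) 3c + 5d = 3(7) + 5(8) = 61, not 63 — fails.
(2) 2d + 3h = 2(8) + 3(2) = 22, not 21 — fails.
(3) d = 8 is even — holds.
(4) a + d = 9 + 8 = 17; 17 ≤ 17 — holds.

No — constraints 1 and 2 are not satisfied.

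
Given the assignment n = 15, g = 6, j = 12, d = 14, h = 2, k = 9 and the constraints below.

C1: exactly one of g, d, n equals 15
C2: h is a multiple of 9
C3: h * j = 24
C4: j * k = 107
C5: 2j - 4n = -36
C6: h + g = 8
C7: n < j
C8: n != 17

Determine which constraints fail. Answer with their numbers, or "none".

The assignment fails constraints 2, 4, 7.

C1: g=6, d=14, n=15; 1 of them equals 15 — OK.
C2: 2 = 9*0 + 2, so 9 does not divide 2 — violated.
C3: h * j = 2 * 12 = 24 — OK.
C4: j * k = 12 * 9 = 108, not 107 — violated.
C5: 2j - 4n = 2(12) - 4(15) = -36 — OK.
C6: h + g = 2 + 6 = 8 — OK.
C7: n = 15, j = 12; 15 ≥ 12 (want <) — violated.
C8: n = 15, and 15 ≠ 17 — OK.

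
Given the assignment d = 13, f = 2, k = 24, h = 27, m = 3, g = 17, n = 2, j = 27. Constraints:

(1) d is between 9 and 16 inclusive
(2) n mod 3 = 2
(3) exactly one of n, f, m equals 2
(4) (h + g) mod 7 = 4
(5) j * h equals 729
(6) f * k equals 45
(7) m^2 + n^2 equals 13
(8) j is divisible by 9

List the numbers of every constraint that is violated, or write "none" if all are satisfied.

Constraints 3, 4, and 6 are violated.

(1) d = 13 lies in [9, 16] — OK.
(2) 2 mod 3 = 2 — OK.
(3) n=2, f=2, m=3; 2 of them equal 2, not exactly one — violated.
(4) h + g = 44; 44 mod 7 = 2, not 4 — violated.
(5) j * h = 27 * 27 = 729 — OK.
(6) f * k = 2 * 24 = 48, not 45 — violated.
(7) m^2 + n^2 = 3^2 + 2^2 = 9 + 4 = 13 — OK.
(8) 27 / 9 = 3, so 9 divides 27 — OK.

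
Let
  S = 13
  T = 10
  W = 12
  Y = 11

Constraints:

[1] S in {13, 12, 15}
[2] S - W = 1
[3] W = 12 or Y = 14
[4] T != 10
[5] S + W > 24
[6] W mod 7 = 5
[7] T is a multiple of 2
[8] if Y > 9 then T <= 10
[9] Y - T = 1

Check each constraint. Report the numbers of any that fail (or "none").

No — constraint 4 is not satisfied.

[1] S = 13 is in {13, 12, 15}  OK
[2] S - W = 13 - 12 = 1  OK
[3] W = 12 = 12 (first disjunct)  OK
[4] T = 10, but 10 is required to differ  FAIL
[5] S + W = 13 + 12 = 25; 25 > 24  OK
[6] 12 mod 7 = 5  OK
[7] 10 / 2 = 5, so 2 divides 10  OK
[8] Y = 11 > 9, so we need T ≤ 10; T = 10 ≤ 10  OK
[9] Y - T = 11 - 10 = 1  OK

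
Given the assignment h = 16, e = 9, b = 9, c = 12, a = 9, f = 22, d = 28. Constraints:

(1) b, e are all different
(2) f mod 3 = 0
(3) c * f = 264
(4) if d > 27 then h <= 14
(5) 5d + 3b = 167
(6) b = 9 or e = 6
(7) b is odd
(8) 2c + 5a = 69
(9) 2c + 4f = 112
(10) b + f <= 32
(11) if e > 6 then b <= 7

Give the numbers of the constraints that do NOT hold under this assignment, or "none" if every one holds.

Constraints 1, 2, 4, 11 are violated.

(1) b = e = 9, not all different  false
(2) 22 mod 3 = 1, not 0  false
(3) c * f = 12 * 22 = 264  true
(4) d = 28 > 27, so we need h ≤ 14; but h = 16 > 14  false
(5) 5d + 3b = 5(28) + 3(9) = 167  true
(6) b = 9 = 9 (first disjunct)  true
(7) b = 9 is odd  true
(8) 2c + 5a = 2(12) + 5(9) = 69  true
(9) 2c + 4f = 2(12) + 4(22) = 112  true
(10) b + f = 9 + 22 = 31; 31 ≤ 32  true
(11) e = 9 > 6, so we need b ≤ 7; but b = 9 > 7  false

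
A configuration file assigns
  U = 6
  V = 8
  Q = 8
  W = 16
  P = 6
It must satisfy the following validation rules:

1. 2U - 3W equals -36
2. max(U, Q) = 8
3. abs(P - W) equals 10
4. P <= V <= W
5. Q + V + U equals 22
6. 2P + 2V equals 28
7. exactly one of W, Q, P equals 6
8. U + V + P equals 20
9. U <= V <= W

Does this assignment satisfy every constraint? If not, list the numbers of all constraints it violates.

1. 2U - 3W = 2(6) - 3(16) = -36  true
2. max(6, 8) = 8  true
3. abs(6 - 16) = 10  true
4. values 6 <= 8 <= 16  true
5. Q + V + U = 8 + 8 + 6 = 22  true
6. 2P + 2V = 2(6) + 2(8) = 28  true
7. W=16, Q=8, P=6; 1 of them equals 6  true
8. U + V + P = 6 + 8 + 6 = 20  true
9. values 6 <= 8 <= 16  true

No violations.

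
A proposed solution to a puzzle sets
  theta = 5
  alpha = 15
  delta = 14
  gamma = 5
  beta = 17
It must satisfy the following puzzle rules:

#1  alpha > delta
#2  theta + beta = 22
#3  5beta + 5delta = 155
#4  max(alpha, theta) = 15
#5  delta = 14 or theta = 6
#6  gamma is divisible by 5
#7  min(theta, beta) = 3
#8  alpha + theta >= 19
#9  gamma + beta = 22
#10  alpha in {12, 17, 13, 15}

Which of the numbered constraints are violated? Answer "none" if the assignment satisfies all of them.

Constraint 7 is violated.

#1 alpha = 15, delta = 14; 15 > 14  ✔
#2 theta + beta = 5 + 17 = 22  ✔
#3 5beta + 5delta = 5(17) + 5(14) = 155  ✔
#4 max(15, 5) = 15  ✔
#5 delta = 14 = 14 (first disjunct)  ✔
#6 5 / 5 = 1, so 5 divides 5  ✔
#7 min(5, 17) = 5, not 3  ✘
#8 alpha + theta = 15 + 5 = 20; 20 ≥ 19  ✔
#9 gamma + beta = 5 + 17 = 22  ✔
#10 alpha = 15 is in {12, 17, 13, 15}  ✔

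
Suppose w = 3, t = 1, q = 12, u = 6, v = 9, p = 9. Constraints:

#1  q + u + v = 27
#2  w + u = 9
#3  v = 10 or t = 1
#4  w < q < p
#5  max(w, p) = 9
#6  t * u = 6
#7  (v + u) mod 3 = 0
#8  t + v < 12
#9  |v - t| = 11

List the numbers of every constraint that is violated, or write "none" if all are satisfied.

#1 q + u + v = 12 + 6 + 9 = 27 — OK.
#2 w + u = 3 + 6 = 9 — OK.
#3 v = 9 ≠ 10, but t = 1 = 1 (second disjunct) — OK.
#4 values 3, 12, 9; q = 12 is not < p = 9 — violated.
#5 max(3, 9) = 9 — OK.
#6 t * u = 1 * 6 = 6 — OK.
#7 v + u = 15; 15 mod 3 = 0 — OK.
#8 t + v = 1 + 9 = 10; 10 < 12 — OK.
#9 |9 - 1| = 8, not 11 — violated.

Constraints 4 and 9 do not hold.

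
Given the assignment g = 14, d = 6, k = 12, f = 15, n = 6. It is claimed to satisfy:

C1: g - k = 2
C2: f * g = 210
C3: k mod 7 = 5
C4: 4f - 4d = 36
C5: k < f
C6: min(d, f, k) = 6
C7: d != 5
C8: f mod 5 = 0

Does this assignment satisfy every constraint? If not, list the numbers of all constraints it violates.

All constraints are satisfied.

C1: g - k = 14 - 12 = 2 — holds.
C2: f * g = 15 * 14 = 210 — holds.
C3: 12 mod 7 = 5 — holds.
C4: 4f - 4d = 4(15) - 4(6) = 36 — holds.
C5: k = 12, f = 15; 12 < 15 — holds.
C6: min(6, 15, 12) = 6 — holds.
C7: d = 6, and 6 ≠ 5 — holds.
C8: 15 mod 5 = 0 — holds.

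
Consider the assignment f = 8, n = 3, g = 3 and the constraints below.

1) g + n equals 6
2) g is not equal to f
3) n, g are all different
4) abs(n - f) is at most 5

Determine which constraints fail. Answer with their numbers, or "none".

No — constraint 3 is not satisfied.

1) g + n = 3 + 3 = 6  ✔
2) g = 3, f = 8; distinct  ✔
3) n = g = 3, not all different  ✘
4) abs(3 - 8) = 5; 5 ≤ 5  ✔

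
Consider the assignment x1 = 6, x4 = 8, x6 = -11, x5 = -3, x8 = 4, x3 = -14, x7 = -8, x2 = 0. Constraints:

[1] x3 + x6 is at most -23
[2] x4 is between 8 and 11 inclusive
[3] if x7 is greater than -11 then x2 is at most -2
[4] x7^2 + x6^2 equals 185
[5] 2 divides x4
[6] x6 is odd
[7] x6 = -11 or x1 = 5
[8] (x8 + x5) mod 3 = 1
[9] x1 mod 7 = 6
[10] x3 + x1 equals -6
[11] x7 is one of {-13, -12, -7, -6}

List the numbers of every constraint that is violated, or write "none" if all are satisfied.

[1] x3 + x6 = -14 + (-11) = -25; -25 ≤ -23  ✓
[2] x4 = 8 lies in [8, 11]  ✓
[3] x7 = -8 > -11, so we need x2 ≤ -2; but x2 = 0 > -2  ✗
[4] x7^2 + x6^2 = (-8)^2 + (-11)^2 = 64 + 121 = 185  ✓
[5] 8 / 2 = 4, so 2 divides 8  ✓
[6] x6 = -11 is odd  ✓
[7] x6 = -11 = -11 (first disjunct)  ✓
[8] x8 + x5 = 1; 1 mod 3 = 1  ✓
[9] 6 mod 7 = 6  ✓
[10] x3 + x1 = -14 + 6 = -8, not -6  ✗
[11] x7 = -8 is not in {-13, -12, -7, -6}  ✗

Constraints 3, 10, 11 are violated.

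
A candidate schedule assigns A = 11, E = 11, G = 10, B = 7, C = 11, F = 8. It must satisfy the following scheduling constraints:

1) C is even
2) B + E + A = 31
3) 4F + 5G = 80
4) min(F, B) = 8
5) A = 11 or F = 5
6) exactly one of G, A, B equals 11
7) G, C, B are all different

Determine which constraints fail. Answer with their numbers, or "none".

1) C = 11 is odd — violated.
2) B + E + A = 7 + 11 + 11 = 29, not 31 — violated.
3) 4F + 5G = 4(8) + 5(10) = 82, not 80 — violated.
4) min(8, 7) = 7, not 8 — violated.
5) A = 11 = 11 (first disjunct) — OK.
6) G=10, A=11, B=7; 1 of them equals 11 — OK.
7) values 10, 11, 7 are pairwise distinct — OK.

Constraints 1, 2, 3, and 4 are violated.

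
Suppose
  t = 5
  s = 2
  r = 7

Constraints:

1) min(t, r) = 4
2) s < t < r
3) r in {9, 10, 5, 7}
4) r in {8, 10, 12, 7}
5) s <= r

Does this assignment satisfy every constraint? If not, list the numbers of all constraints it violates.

1) min(5, 7) = 5, not 4 — violated.
2) values 2 < 5 < 7 — satisfied.
3) r = 7 is in {9, 10, 5, 7} — satisfied.
4) r = 7 is in {8, 10, 12, 7} — satisfied.
5) s = 2, r = 7; 2 ≤ 7 — satisfied.

Violated: 1.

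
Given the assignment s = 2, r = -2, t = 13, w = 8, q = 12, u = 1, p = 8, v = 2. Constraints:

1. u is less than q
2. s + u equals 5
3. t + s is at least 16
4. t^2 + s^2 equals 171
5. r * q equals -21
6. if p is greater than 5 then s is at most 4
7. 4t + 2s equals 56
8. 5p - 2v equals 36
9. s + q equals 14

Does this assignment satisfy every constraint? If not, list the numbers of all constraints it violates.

The assignment fails constraints 2, 3, 4, and 5.

1. u = 1, q = 12; 1 < 12  OK
2. s + u = 2 + 1 = 3, not 5  FAIL
3. t + s = 13 + 2 = 15; 15 < 16, bound 16 not met  FAIL
4. t^2 + s^2 = 13^2 + 2^2 = 169 + 4 = 173, not 171  FAIL
5. r * q = -2 * 12 = -24, not -21  FAIL
6. p = 8 > 5, so we need s ≤ 4; s = 2 ≤ 4  OK
7. 4t + 2s = 4(13) + 2(2) = 56  OK
8. 5p - 2v = 5(8) - 2(2) = 36  OK
9. s + q = 2 + 12 = 14  OK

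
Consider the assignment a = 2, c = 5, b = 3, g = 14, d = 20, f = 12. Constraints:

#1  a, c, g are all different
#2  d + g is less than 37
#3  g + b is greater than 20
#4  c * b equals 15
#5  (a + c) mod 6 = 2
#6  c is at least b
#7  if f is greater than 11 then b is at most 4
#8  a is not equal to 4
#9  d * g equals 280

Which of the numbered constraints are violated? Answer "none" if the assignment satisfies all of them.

No — constraints 3 and 5 are not satisfied.

#1 values 2, 5, 14 are pairwise distinct — holds.
#2 d + g = 20 + 14 = 34; 34 < 37 — holds.
#3 g + b = 14 + 3 = 17; 17 ≤ 20, bound 20 not met — fails.
#4 c * b = 5 * 3 = 15 — holds.
#5 a + c = 7; 7 mod 6 = 1, not 2 — fails.
#6 c = 5, b = 3; 5 ≥ 3 — holds.
#7 f = 12 > 11, so we need b ≤ 4; b = 3 ≤ 4 — holds.
#8 a = 2, and 2 ≠ 4 — holds.
#9 d * g = 20 * 14 = 280 — holds.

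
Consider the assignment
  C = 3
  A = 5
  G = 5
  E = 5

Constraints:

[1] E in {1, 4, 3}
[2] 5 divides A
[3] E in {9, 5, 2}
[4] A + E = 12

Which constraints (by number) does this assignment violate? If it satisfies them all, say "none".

[1] E = 5 is not in {1, 4, 3} — does not hold.
[2] 5 / 5 = 1, so 5 divides 5 — holds.
[3] E = 5 is in {9, 5, 2} — holds.
[4] A + E = 5 + 5 = 10, not 12 — does not hold.

Violated: 1 and 4.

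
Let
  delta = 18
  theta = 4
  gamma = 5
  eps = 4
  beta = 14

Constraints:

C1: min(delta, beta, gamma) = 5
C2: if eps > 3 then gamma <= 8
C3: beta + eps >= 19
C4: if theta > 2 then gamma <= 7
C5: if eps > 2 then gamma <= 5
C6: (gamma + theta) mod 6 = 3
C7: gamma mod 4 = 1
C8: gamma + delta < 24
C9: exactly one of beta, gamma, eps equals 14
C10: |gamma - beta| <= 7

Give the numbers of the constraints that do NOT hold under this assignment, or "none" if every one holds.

C1: min(18, 14, 5) = 5  OK
C2: eps = 4 > 3, so we need gamma ≤ 8; gamma = 5 ≤ 8  OK
C3: beta + eps = 14 + 4 = 18; 18 < 19, bound 19 not met  FAIL
C4: theta = 4 > 2, so we need gamma ≤ 7; gamma = 5 ≤ 7  OK
C5: eps = 4 > 2, so we need gamma ≤ 5; gamma = 5 ≤ 5  OK
C6: gamma + theta = 9; 9 mod 6 = 3  OK
C7: 5 mod 4 = 1  OK
C8: gamma + delta = 5 + 18 = 23; 23 < 24  OK
C9: beta=14, gamma=5, eps=4; 1 of them equals 14  OK
C10: |5 - 14| = 9; 9 > 7, exceeds bound 7  FAIL

Violated: 3, 10.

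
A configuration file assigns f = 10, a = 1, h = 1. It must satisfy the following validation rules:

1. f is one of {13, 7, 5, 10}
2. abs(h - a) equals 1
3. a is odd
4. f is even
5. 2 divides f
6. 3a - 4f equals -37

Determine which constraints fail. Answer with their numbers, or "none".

Constraint 2 does not hold.

1. f = 10 is in {13, 7, 5, 10}  ✔
2. abs(1 - 1) = 0, not 1  ✘
3. a = 1 is odd  ✔
4. f = 10 is even  ✔
5. 10 / 2 = 5, so 2 divides 10  ✔
6. 3a - 4f = 3(1) - 4(10) = -37  ✔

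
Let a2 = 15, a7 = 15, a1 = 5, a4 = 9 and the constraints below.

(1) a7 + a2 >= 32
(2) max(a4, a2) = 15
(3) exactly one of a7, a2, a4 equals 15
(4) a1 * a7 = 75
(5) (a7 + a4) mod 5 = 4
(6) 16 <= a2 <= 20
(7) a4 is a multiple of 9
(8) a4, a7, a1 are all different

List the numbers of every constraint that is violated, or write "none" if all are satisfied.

(1) a7 + a2 = 15 + 15 = 30; 30 < 32, bound 32 not met  ✘
(2) max(9, 15) = 15  ✔
(3) a7=15, a2=15, a4=9; 2 of them equal 15, not exactly one  ✘
(4) a1 * a7 = 5 * 15 = 75  ✔
(5) a7 + a4 = 24; 24 mod 5 = 4  ✔
(6) a2 = 15 is outside [16, 20]  ✘
(7) 9 / 9 = 1, so 9 divides 9  ✔
(8) values 9, 15, 5 are pairwise distinct  ✔

The assignment fails constraints 1, 3, and 6.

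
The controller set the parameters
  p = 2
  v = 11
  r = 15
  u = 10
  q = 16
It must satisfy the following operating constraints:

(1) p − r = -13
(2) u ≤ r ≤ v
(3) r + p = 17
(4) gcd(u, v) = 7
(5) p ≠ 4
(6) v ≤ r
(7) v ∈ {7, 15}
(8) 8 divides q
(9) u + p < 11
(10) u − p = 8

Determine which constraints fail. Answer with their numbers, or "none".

Constraints 2, 4, 7, and 9 are violated.

(1) p − r = 2 − 15 = -13  yes
(2) values 10, 15, 11; r = 15 is not ≤ v = 11  no
(3) r + p = 15 + 2 = 17  yes
(4) gcd(10, 11) = 1, not 7  no
(5) p = 2, and 2 ≠ 4  yes
(6) v = 11, r = 15; 11 ≤ 15  yes
(7) v = 11 is not in {7, 15}  no
(8) 16 / 8 = 2, so 8 divides 16  yes
(9) u + p = 10 + 2 = 12; 12 ≥ 11, bound 11 not met  no
(10) u − p = 10 − 2 = 8  yes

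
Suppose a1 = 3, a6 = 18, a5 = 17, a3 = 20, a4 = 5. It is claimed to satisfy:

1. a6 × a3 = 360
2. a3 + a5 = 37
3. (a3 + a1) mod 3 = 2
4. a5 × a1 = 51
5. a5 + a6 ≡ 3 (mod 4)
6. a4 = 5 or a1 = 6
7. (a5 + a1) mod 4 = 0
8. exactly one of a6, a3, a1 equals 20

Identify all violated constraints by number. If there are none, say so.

The assignment satisfies every constraint.

1. a6 × a3 = 18 × 20 = 360 — holds.
2. a3 + a5 = 20 + 17 = 37 — holds.
3. a3 + a1 = 23; 23 mod 3 = 2 — holds.
4. a5 × a1 = 17 × 3 = 51 — holds.
5. a5 + a6 = 35; 35 mod 4 = 3 — holds.
6. a4 = 5 = 5 (first disjunct) — holds.
7. a5 + a1 = 20; 20 mod 4 = 0 — holds.
8. a6=18, a3=20, a1=3; 1 of them equals 20 — holds.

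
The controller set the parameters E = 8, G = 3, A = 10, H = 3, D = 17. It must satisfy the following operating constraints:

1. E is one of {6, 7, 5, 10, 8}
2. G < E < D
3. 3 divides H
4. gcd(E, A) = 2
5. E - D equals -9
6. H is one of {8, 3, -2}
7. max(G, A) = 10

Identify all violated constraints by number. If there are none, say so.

1. E = 8 is in {6, 7, 5, 10, 8}  true
2. values 3 < 8 < 17  true
3. 3 / 3 = 1, so 3 divides 3  true
4. gcd(8, 10) = 2  true
5. E - D = 8 - 17 = -9  true
6. H = 3 is in {8, 3, -2}  true
7. max(3, 10) = 10  true

The assignment satisfies every constraint.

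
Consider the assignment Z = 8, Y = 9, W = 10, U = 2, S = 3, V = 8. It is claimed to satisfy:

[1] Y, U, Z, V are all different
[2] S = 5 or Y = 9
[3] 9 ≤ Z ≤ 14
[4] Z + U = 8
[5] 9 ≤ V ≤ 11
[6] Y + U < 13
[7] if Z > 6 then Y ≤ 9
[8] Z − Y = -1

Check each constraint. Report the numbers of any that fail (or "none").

[1] Z = V = 8, not all different  no
[2] S = 3 ≠ 5, but Y = 9 = 9 (second disjunct)  yes
[3] Z = 8 is outside [9, 14]  no
[4] Z + U = 8 + 2 = 10, not 8  no
[5] V = 8 is outside [9, 11]  no
[6] Y + U = 9 + 2 = 11; 11 < 13  yes
[7] Z = 8 > 6, so we need Y ≤ 9; Y = 9 ≤ 9  yes
[8] Z − Y = 8 − 9 = -1  yes

The assignment fails constraints 1, 3, 4, and 5.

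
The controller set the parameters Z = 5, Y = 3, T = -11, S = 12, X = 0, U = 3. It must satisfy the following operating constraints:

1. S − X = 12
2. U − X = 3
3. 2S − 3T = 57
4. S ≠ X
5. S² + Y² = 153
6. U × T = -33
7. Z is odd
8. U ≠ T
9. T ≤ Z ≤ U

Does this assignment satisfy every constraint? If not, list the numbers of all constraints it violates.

1. S − X = 12 − 0 = 12 — satisfied.
2. U − X = 3 − 0 = 3 — satisfied.
3. 2S − 3T = 2(12) − 3(-11) = 57 — satisfied.
4. S = 12, X = 0; distinct — satisfied.
5. S² + Y² = 12² + 3² = 144 + 9 = 153 — satisfied.
6. U × T = 3 × (-11) = -33 — satisfied.
7. Z = 5 is odd — satisfied.
8. U = 3, T = -11; distinct — satisfied.
9. values -11, 5, 3; Z = 5 is not ≤ U = 3 — violated.

The assignment fails constraint 9.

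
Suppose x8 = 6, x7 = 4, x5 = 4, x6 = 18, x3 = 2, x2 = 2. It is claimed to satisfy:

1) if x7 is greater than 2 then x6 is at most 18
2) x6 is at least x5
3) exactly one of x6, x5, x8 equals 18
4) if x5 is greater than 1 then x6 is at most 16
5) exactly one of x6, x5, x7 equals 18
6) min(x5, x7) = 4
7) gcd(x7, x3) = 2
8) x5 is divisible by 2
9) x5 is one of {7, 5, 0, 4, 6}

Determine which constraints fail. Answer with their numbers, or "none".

Constraint 4 does not hold.

1) x7 = 4 > 2, so we need x6 ≤ 18; x6 = 18 ≤ 18  holds
2) x6 = 18, x5 = 4; 18 ≥ 4  holds
3) x6=18, x5=4, x8=6; 1 of them equals 18  holds
4) x5 = 4 > 1, so we need x6 ≤ 16; but x6 = 18 > 16  fails
5) x6=18, x5=4, x7=4; 1 of them equals 18  holds
6) min(4, 4) = 4  holds
7) gcd(4, 2) = 2  holds
8) 4 / 2 = 2, so 2 divides 4  holds
9) x5 = 4 is in {7, 5, 0, 4, 6}  holds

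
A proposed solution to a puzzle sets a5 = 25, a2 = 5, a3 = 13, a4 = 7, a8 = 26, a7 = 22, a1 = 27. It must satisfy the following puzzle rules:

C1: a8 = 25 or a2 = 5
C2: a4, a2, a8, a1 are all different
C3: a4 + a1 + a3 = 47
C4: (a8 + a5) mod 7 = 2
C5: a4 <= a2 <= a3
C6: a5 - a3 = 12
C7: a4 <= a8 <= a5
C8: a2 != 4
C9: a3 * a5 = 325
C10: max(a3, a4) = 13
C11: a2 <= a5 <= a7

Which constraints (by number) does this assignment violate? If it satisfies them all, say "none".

C1: a8 = 26 ≠ 25, but a2 = 5 = 5 (second disjunct)  yes
C2: values 7, 5, 26, 27 are pairwise distinct  yes
C3: a4 + a1 + a3 = 7 + 27 + 13 = 47  yes
C4: a8 + a5 = 51; 51 mod 7 = 2  yes
C5: values 7, 5, 13; a4 = 7 is not <= a2 = 5  no
C6: a5 - a3 = 25 - 13 = 12  yes
C7: values 7, 26, 25; a8 = 26 is not <= a5 = 25  no
C8: a2 = 5, and 5 ≠ 4  yes
C9: a3 * a5 = 13 * 25 = 325  yes
C10: max(13, 7) = 13  yes
C11: values 5, 25, 22; a5 = 25 is not <= a7 = 22  no

No — constraints 5, 7, and 11 are not satisfied.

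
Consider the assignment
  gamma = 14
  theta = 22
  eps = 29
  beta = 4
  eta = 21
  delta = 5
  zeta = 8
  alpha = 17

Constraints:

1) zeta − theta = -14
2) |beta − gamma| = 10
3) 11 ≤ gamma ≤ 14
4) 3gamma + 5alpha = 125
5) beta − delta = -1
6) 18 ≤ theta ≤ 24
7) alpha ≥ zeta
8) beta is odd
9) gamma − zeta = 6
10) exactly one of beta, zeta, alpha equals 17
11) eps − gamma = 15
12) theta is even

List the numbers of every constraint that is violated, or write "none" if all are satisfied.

1) zeta − theta = 8 − 22 = -14  ✓
2) |4 − 14| = 10  ✓
3) gamma = 14 lies in [11, 14]  ✓
4) 3gamma + 5alpha = 3(14) + 5(17) = 127, not 125  ✗
5) beta − delta = 4 − 5 = -1  ✓
6) theta = 22 lies in [18, 24]  ✓
7) alpha = 17, zeta = 8; 17 ≥ 8  ✓
8) beta = 4 is even  ✗
9) gamma − zeta = 14 − 8 = 6  ✓
10) beta=4, zeta=8, alpha=17; 1 of them equals 17  ✓
11) eps − gamma = 29 − 14 = 15  ✓
12) theta = 22 is even  ✓

Violated: 4, 8.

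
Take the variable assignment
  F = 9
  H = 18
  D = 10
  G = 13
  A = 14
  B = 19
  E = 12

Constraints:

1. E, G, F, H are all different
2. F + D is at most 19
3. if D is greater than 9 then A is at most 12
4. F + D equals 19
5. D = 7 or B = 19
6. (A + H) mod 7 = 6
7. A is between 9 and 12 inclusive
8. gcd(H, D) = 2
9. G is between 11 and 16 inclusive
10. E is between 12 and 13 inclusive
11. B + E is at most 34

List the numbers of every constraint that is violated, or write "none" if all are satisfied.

1. values 12, 13, 9, 18 are pairwise distinct  ✓
2. F + D = 9 + 10 = 19; 19 ≤ 19  ✓
3. D = 10 > 9, so we need A ≤ 12; but A = 14 > 12  ✗
4. F + D = 9 + 10 = 19  ✓
5. D = 10 ≠ 7, but B = 19 = 19 (second disjunct)  ✓
6. A + H = 32; 32 mod 7 = 4, not 6  ✗
7. A = 14 is outside [9, 12]  ✗
8. gcd(18, 10) = 2  ✓
9. G = 13 lies in [11, 16]  ✓
10. E = 12 lies in [12, 13]  ✓
11. B + E = 19 + 12 = 31; 31 ≤ 34  ✓

Violated: 3, 6, and 7.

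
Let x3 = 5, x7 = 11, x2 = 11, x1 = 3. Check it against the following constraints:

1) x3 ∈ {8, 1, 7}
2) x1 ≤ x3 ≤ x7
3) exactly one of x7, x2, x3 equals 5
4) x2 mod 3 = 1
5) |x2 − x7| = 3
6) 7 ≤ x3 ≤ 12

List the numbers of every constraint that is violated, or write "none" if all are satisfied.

Violated: 1, 4, 5, 6.

1) x3 = 5 is not in {8, 1, 7}  false
2) values 3 ≤ 5 ≤ 11  true
3) x7=11, x2=11, x3=5; 1 of them equals 5  true
4) 11 mod 3 = 2, not 1  false
5) |11 − 11| = 0, not 3  false
6) x3 = 5 is outside [7, 12]  false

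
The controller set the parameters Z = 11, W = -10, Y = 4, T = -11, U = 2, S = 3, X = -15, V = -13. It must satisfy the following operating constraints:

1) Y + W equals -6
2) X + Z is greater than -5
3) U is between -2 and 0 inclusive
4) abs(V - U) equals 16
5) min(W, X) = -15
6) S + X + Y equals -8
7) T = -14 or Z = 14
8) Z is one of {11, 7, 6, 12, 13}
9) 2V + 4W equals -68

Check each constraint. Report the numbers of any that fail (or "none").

1) Y + W = 4 + (-10) = -6 — holds.
2) X + Z = -15 + 11 = -4; -4 > -5 — holds.
3) U = 2 is outside [-2, 0] — fails.
4) abs(-13 - 2) = 15, not 16 — fails.
5) min(-10, -15) = -15 — holds.
6) S + X + Y = 3 + (-15) + 4 = -8 — holds.
7) T = -11 ≠ -14 and Z = 11 ≠ 14; both disjuncts false — fails.
8) Z = 11 is in {11, 7, 6, 12, 13} — holds.
9) 2V + 4W = 2(-13) + 4(-10) = -66, not -68 — fails.

Constraints 3, 4, 7, and 9 do not hold.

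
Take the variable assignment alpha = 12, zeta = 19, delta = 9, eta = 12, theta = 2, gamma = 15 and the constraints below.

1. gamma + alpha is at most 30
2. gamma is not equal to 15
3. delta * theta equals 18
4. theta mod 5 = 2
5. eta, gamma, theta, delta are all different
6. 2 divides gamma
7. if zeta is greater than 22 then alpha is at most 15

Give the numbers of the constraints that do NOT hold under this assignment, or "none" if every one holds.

1. gamma + alpha = 15 + 12 = 27; 27 ≤ 30  holds
2. gamma = 15, but 15 is required to differ  fails
3. delta * theta = 9 * 2 = 18  holds
4. 2 mod 5 = 2  holds
5. values 12, 15, 2, 9 are pairwise distinct  holds
6. 15 = 2*7 + 1, so 2 does not divide 15  fails
7. zeta = 19, not > 22; antecedent false, conditional vacuously true  holds

Constraints 2 and 6 do not hold.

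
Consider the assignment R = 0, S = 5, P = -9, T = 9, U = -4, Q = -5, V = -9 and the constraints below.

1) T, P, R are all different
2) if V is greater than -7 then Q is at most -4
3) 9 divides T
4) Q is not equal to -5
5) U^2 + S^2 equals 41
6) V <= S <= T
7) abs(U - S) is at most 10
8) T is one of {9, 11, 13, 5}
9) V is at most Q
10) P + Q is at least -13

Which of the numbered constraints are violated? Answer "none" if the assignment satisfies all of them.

1) values 9, -9, 0 are pairwise distinct — OK.
2) V = -9, not > -7; antecedent false, conditional vacuously true — OK.
3) 9 / 9 = 1, so 9 divides 9 — OK.
4) Q = -5, but -5 is required to differ — violated.
5) U^2 + S^2 = (-4)^2 + 5^2 = 16 + 25 = 41 — OK.
6) values -9 <= 5 <= 9 — OK.
7) abs(-4 - 5) = 9; 9 ≤ 10 — OK.
8) T = 9 is in {9, 11, 13, 5} — OK.
9) V = -9, Q = -5; -9 ≤ -5 — OK.
10) P + Q = -9 + (-5) = -14; -14 < -13, bound -13 not met — violated.

Constraints 4 and 10 do not hold.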